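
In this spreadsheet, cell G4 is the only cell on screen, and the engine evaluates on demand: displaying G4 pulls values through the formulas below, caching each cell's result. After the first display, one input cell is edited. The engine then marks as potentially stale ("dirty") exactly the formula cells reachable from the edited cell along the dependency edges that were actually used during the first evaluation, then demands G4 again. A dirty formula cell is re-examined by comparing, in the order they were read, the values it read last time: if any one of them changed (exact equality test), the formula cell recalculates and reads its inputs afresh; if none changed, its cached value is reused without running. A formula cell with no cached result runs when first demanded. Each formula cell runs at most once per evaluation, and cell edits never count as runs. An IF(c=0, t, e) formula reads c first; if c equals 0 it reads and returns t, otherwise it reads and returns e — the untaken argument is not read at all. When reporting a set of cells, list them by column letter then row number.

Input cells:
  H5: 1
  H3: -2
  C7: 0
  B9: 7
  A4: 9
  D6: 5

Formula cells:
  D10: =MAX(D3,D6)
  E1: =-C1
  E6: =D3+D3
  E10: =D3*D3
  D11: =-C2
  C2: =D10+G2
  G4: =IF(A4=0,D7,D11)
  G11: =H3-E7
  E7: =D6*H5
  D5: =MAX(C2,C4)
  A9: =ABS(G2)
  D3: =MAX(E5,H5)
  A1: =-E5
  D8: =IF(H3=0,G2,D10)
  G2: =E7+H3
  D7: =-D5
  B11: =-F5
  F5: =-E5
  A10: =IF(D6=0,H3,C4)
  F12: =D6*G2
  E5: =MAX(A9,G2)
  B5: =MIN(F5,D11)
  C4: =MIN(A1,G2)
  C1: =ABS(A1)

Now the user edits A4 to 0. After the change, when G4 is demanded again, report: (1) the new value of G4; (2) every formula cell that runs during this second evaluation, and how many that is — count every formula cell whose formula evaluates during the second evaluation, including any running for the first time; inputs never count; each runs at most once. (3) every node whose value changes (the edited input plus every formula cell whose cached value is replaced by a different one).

Initial pass — values computed on the first demand:
  E7 = 5 * 1 = 5
  G2 = 5 + -2 = 3
  A9 = ABS(3) = 3
  E5 = MAX(3, 3) = 3
  D3 = MAX(3, 1) = 3
  D10 = MAX(3, 5) = 5
  C2 = 5 + 3 = 8
  D11 = -(8) = -8
  G4 = IF(A4=0: A4=9 -> else branch D11) = -8

Second demand — change propagation:
  A1: newly demanded (no cache) — executes and yields -3.
  C4: newly demanded (no cache) — executes and yields -3.
  D5: newly demanded (no cache) — executes and yields 8.
  D7: newly demanded (no cache) — executes and yields -8.
  G4: re-runs because A4 9->0; new result -8 (unchanged).

The important point: the flipped condition pulls in fresh nodes; A1, C4, D5, D7 run for the first time.

G4 now evaluates to -8.
Run set: A1, C4, D5, D7, G4 (5 run).
Changed values: A4.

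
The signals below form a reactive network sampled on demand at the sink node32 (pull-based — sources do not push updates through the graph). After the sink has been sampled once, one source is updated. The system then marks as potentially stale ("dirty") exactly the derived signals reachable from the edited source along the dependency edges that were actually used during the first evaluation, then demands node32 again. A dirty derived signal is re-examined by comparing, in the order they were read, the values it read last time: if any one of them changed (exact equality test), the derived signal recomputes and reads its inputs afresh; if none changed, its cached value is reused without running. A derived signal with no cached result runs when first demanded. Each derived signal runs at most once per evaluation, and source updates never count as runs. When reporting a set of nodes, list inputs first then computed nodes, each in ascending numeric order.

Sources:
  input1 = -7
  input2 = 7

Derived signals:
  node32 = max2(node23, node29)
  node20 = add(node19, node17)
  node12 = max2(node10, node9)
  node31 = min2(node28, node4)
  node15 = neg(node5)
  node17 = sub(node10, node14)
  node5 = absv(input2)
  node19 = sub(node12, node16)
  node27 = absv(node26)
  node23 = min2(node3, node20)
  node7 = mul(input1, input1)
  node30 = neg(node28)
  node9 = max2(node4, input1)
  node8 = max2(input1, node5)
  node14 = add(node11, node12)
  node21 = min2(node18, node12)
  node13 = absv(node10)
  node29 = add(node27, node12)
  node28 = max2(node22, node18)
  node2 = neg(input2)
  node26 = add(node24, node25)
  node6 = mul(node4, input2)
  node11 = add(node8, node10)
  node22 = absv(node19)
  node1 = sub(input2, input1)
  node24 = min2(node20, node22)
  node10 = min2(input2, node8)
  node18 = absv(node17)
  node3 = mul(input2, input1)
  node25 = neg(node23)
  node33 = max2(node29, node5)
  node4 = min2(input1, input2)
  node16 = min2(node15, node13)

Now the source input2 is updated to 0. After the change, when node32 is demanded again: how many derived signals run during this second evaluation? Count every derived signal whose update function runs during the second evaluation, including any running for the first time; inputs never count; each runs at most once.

Run set: node3, node4, node5, node8, node10, node11, node12, node13, node14, node15, node16, node17, node19, node20, node22, node23, node24, node25, node26, node27, node29, node32 (22 run).
The important point: at node9 every value read last time is unchanged, so the dirty flag clears without a run.

Initial pass — values computed on the first demand:
  node3 = mul(7, -7) = -49
  node4 = min2(-7, 7) = -7
  node5 = absv(7) = 7
  node8 = max2(-7, 7) = 7
  node9 = max2(-7, -7) = -7
  node10 = min2(7, 7) = 7
  node11 = add(7, 7) = 14
  node12 = max2(7, -7) = 7
  node13 = absv(7) = 7
  node14 = add(14, 7) = 21
  node15 = neg(7) = -7
  node16 = min2(-7, 7) = -7
  node17 = sub(7, 21) = -14
  node19 = sub(7, -7) = 14
  node20 = add(14, -14) = 0
  node22 = absv(14) = 14
  node23 = min2(-49, 0) = -49
  node24 = min2(0, 14) = 0
  node25 = neg(-49) = 49
  node26 = add(0, 49) = 49
  node27 = absv(49) = 49
  node29 = add(49, 7) = 56
  node32 = max2(-49, 56) = 56

Second demand — change propagation:
  node3: re-runs because input2 7->0; new result 0.
  node4: re-runs because input2 7->0; new result -7 (unchanged).
  node5: re-runs because input2 7->0; new result 0.
  node8: re-runs because node5 7->0; new result 0.
  node9: re-examined; everything it read last time is the same (node4 unchanged, input1 unchanged) — cache -7 kept, no run.
  node10: re-runs because input2 7->0; node8 7->0; new result 0.
  node11: re-runs because node8 7->0; node10 7->0; new result 0.
  node12: re-runs because node10 7->0; new result 0.
  node13: re-runs because node10 7->0; new result 0.
  node14: re-runs because node11 14->0; node12 7->0; new result 0.
  node15: re-runs because node5 7->0; new result 0.
  node16: re-runs because node15 -7->0; node13 7->0; new result 0.
  node17: re-runs because node10 7->0; node14 21->0; new result 0.
  node19: re-runs because node12 7->0; node16 -7->0; new result 0.
  node20: re-runs because node19 14->0; node17 -14->0; new result 0 (unchanged).
  node22: re-runs because node19 14->0; new result 0.
  node23: re-runs because node3 -49->0; new result 0.
  node24: re-runs because node22 14->0; new result 0 (unchanged).
  node25: re-runs because node23 -49->0; new result 0.
  node26: re-runs because node25 49->0; new result 0.
  node27: re-runs because node26 49->0; new result 0.
  node29: re-runs because node27 49->0; node12 7->0; new result 0.
  node32: re-runs because node23 -49->0; node29 56->0; new result 0.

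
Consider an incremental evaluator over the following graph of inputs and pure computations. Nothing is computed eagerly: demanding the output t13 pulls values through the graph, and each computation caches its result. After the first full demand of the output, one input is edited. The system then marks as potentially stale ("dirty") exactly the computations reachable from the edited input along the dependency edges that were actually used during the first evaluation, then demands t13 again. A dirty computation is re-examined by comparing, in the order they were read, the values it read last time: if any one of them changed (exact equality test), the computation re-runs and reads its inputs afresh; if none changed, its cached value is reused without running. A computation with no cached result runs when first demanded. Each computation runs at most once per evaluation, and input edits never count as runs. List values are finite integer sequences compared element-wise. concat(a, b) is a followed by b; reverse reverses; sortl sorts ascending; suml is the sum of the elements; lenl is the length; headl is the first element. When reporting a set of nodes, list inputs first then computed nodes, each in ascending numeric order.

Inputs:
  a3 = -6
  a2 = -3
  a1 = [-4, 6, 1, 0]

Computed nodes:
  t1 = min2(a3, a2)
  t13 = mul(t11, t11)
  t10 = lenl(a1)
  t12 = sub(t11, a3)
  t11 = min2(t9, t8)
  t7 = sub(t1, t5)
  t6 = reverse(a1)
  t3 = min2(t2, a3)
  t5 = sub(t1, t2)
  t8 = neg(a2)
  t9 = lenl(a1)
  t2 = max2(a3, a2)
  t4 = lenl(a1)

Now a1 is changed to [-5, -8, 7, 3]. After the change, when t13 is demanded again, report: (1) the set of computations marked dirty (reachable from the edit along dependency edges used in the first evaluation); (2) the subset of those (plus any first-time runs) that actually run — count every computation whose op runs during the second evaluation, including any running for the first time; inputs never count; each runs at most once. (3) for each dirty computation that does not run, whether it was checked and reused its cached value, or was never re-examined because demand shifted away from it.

Initial pass — values computed on the first demand:
  t8 = neg(-3) = 3
  t9 = lenl([-4, 6, 1, 0]) = 4
  t11 = min2(4, 3) = 3
  t13 = mul(3, 3) = 9

Second demand — change propagation:
  t9: re-runs because a1 [-4, 6, 1, 0]->[-5, -8, 7, 3]; new result 4 (unchanged).
  t11: re-examined; everything it read last time is the same (t9 unchanged, t8 unchanged) — cache 3 kept, no run.
  t13: re-examined; everything it read last time is the same (t11 unchanged, t11 unchanged) — cache 9 kept, no run.

The important point: t9 recomputes to an identical value, and the output ends up unchanged.

Dirty set: t9, t11, t13.
Run set: t9 (1 run).
Re-examined without running (cache reused): t11, t13.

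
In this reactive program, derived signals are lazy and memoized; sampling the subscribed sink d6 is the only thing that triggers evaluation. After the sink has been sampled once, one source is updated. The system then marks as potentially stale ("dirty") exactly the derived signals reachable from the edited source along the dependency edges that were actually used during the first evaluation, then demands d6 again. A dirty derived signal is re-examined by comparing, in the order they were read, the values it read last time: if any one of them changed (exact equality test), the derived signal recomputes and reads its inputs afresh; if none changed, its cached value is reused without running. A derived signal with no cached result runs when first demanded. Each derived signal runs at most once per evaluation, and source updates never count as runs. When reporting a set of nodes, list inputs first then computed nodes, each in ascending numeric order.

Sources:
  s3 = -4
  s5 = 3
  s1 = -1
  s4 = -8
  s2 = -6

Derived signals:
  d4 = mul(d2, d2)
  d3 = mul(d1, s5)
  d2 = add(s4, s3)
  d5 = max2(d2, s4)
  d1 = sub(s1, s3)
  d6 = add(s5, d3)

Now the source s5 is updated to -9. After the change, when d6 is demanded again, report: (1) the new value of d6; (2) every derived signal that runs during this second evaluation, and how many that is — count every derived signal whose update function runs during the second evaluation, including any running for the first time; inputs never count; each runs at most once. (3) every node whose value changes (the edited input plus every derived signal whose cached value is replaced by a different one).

First demand of the output computes:
  d1 = sub(-1, -4) = 3
  d3 = mul(3, 3) = 9
  d6 = add(3, 9) = 12

After the edit, cleaning proceeds:
  d3: a read changed (s5 3->-9) — executes, giving -27.
  d6: a read changed (s5 3->-9; d3 9->-27) — executes, giving -36.

Demanding d6 again yields -36.
2 derived signals run: d3, d6.
The nodes whose values change: s5, d3, d6.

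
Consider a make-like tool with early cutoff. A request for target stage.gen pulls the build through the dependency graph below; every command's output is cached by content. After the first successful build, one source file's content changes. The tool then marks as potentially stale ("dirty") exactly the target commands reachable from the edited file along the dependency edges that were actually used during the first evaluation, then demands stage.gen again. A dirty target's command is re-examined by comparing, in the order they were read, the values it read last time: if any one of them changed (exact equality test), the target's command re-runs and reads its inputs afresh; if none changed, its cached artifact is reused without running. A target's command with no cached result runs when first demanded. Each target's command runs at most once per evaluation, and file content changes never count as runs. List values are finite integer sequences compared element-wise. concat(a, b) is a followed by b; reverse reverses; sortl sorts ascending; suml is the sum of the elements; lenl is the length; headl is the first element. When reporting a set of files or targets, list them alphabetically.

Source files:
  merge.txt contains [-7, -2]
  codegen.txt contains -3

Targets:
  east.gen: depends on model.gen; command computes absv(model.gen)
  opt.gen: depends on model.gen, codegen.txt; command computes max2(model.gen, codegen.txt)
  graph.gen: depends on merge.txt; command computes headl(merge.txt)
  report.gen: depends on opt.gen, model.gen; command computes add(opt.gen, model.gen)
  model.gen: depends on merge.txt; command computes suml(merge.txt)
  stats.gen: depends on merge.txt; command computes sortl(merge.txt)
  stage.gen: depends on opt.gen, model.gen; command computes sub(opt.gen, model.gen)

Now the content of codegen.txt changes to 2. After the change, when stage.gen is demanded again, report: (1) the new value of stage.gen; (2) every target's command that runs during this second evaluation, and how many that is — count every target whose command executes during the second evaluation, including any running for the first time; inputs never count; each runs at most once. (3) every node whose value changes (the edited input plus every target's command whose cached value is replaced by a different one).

Demanding stage.gen again yields 11.
2 target commands run: opt.gen, stage.gen.
The nodes whose values change: codegen.txt, opt.gen, stage.gen.

First demand of the output computes:
  model.gen = suml([-7, -2]) = -9
  opt.gen = max2(-9, -3) = -3
  stage.gen = sub(-3, -9) = 6

After the edit, cleaning proceeds:
  opt.gen: a read changed (codegen.txt -3->2) — executes, giving 2.
  stage.gen: a read changed (opt.gen -3->2) — executes, giving 11.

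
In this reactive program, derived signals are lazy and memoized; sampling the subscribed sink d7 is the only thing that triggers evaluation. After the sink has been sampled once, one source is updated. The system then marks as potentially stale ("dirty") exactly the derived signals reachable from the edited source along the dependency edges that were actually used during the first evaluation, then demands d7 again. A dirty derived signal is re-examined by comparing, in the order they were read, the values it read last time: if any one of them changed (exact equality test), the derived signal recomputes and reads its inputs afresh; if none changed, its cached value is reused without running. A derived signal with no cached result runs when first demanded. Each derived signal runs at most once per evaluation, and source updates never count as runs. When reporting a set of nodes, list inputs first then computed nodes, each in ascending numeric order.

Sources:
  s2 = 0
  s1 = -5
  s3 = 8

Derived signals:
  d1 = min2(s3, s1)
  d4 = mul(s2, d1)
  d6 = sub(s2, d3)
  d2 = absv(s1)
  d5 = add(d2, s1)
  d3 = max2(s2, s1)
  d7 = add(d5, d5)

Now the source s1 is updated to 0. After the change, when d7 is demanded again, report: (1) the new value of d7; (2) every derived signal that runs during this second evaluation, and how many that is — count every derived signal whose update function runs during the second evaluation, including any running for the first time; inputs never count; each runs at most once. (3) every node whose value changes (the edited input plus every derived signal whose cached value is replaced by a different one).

First demand of the output computes:
  d2 = absv(-5) = 5
  d5 = add(5, -5) = 0
  d7 = add(0, 0) = 0

After the edit, cleaning proceeds:
  d2: a read changed (s1 -5->0) — executes, giving 0.
  d5: a read changed (d2 5->0; s1 -5->0) — executes, giving 0 — identical to its old value.
  d7: dirty, but its reads are unchanged (d5 unchanged, d5 unchanged); cached 0 stands.

Note the absorption at d5: it re-runs yet its value is the same, leaving the output's value untouched.

Demanding d7 again yields 0.
2 derived signals run: d2, d5.
The nodes whose values change: s1, d2.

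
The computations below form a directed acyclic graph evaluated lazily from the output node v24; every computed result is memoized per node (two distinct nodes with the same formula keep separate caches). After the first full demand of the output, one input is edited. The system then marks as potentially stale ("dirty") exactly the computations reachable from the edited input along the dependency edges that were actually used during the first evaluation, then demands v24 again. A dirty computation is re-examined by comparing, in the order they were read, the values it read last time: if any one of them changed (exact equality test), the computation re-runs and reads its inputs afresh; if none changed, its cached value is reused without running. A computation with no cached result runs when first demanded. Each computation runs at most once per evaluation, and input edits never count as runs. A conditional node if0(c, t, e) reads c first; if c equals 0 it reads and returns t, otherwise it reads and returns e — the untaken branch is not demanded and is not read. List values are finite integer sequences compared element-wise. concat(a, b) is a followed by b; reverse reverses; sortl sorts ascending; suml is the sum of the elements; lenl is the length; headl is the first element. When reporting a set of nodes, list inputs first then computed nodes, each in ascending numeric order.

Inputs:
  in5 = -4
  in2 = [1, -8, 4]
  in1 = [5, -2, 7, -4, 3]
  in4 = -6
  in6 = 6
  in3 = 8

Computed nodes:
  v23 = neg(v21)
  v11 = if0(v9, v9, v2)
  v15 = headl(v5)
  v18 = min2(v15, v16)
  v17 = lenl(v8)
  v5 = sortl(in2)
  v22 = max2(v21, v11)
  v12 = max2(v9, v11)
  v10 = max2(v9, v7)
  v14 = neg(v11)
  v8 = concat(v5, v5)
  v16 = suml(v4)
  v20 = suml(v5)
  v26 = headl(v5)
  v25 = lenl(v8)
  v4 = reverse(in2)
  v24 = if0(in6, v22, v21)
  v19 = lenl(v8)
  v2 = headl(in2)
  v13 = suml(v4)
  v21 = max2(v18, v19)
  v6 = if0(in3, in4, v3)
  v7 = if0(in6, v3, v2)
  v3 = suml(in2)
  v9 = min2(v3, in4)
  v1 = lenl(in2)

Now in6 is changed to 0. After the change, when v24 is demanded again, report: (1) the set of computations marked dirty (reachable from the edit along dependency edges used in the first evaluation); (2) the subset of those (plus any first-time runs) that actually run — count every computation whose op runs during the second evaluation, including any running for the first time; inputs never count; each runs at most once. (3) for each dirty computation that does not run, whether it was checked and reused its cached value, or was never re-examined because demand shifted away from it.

The edit dirties: v24.
6 computations run: v2, v3, v9, v11, v22, v24.
No dirty computation escaped a run.
Note the branch switch — v2, v3, v9, v11, v22 had no cache and run now for the first time.

First demand of the output computes:
  v4 = reverse([1, -8, 4]) = [4, -8, 1]
  v5 = sortl([1, -8, 4]) = [-8, 1, 4]
  v8 = concat([-8, 1, 4], [-8, 1, 4]) = [-8, 1, 4, -8, 1, 4]
  v15 = headl([-8, 1, 4]) = -8
  v16 = suml([4, -8, 1]) = -3
  v18 = min2(-8, -3) = -8
  v19 = lenl([-8, 1, 4, -8, 1, 4]) = 6
  v21 = max2(-8, 6) = 6
  v24 = if0(in6=6 -> else branch v21) = 6

After the edit, cleaning proceeds:
  v2: had never run; runs now, result 1.
  v3: had never run; runs now, result -3.
  v9: had never run; runs now, result -6.
  v11: had never run; runs now, result 1.
  v22: had never run; runs now, result 6.
  v24: a read changed (in6 6->0) — executes, giving 6 — identical to its old value.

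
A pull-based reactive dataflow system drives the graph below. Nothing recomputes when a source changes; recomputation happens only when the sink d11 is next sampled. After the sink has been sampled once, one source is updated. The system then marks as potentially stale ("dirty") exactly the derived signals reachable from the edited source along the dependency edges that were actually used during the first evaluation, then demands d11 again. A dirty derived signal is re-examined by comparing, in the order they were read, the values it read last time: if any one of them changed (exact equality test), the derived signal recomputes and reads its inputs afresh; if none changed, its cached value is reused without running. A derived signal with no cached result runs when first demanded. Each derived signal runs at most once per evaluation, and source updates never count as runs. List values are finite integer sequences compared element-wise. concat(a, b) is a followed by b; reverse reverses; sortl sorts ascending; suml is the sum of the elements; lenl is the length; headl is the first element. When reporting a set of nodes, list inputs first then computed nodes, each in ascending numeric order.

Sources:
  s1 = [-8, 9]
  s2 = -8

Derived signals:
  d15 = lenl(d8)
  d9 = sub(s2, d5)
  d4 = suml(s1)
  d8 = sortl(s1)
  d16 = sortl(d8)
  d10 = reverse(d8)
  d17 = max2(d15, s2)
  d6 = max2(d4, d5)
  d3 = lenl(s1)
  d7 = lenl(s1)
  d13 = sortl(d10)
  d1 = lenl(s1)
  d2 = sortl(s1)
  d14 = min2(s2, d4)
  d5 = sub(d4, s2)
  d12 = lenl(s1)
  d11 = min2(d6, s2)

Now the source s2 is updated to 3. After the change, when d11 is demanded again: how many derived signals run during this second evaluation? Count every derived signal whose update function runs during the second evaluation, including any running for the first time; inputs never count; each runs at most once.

Derived signals that run: d5, d6, d11 — 3 in total.

First evaluation (everything demanded from the output):
  d4 = suml([-8, 9]) = 1
  d5 = sub(1, -8) = 9
  d6 = max2(1, 9) = 9
  d11 = min2(9, -8) = -8

Propagation after the edit:
  d5: runs — s2 -8->3; result -2.
  d6: runs — d5 9->-2; result 1.
  d11: runs — d6 9->1; s2 -8->3; result 1.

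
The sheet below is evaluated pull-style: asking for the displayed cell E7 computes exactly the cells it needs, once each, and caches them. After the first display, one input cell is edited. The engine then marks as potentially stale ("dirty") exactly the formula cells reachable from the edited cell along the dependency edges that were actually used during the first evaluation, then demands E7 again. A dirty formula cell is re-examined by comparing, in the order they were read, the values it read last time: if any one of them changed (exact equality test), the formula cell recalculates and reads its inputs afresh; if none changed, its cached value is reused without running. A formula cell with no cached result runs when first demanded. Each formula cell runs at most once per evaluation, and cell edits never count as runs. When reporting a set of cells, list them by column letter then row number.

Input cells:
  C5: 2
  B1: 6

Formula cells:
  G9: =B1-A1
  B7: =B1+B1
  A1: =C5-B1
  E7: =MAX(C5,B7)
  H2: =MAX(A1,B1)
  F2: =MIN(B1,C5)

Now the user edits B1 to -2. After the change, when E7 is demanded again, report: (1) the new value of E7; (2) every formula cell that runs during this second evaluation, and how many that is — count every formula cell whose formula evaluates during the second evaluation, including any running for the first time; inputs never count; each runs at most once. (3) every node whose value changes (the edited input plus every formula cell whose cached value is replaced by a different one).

Demanding E7 again yields 2.
2 formula cells run: B7, E7.
The nodes whose values change: B1, B7, E7.

First demand of the output computes:
  B7 = 6 + 6 = 12
  E7 = MAX(2, 12) = 12

After the edit, cleaning proceeds:
  B7: a read changed (B1 6->-2; B1 6->-2) — executes, giving -4.
  E7: a read changed (B7 12->-4) — executes, giving 2.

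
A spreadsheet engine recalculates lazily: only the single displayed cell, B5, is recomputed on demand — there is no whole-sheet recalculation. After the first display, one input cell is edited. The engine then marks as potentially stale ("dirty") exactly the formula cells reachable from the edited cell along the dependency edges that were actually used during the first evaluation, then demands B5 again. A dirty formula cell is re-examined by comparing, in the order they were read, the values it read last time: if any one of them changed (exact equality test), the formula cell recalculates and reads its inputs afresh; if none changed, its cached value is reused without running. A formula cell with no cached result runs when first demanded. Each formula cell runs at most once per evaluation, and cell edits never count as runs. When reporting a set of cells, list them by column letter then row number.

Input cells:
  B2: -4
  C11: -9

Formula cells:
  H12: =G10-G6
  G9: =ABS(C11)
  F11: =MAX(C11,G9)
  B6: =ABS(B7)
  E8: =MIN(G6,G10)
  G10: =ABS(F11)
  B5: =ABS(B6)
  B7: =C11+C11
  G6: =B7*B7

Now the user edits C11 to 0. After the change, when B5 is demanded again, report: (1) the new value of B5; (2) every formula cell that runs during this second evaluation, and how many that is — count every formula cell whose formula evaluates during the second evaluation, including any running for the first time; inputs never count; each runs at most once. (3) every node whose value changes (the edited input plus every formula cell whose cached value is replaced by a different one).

First evaluation (everything demanded from the output):
  B7 = -9 + -9 = -18
  B6 = ABS(-18) = 18
  B5 = ABS(18) = 18

Propagation after the edit:
  B7: runs — C11 -9->0; C11 -9->0; result 0.
  B6: runs — B7 -18->0; result 0.
  B5: runs — B6 18->0; result 0.

New value of B5: 0.
Formula cells that run: B5, B6, B7 — 3 in total.
Values that change: B5, B6, B7, C11.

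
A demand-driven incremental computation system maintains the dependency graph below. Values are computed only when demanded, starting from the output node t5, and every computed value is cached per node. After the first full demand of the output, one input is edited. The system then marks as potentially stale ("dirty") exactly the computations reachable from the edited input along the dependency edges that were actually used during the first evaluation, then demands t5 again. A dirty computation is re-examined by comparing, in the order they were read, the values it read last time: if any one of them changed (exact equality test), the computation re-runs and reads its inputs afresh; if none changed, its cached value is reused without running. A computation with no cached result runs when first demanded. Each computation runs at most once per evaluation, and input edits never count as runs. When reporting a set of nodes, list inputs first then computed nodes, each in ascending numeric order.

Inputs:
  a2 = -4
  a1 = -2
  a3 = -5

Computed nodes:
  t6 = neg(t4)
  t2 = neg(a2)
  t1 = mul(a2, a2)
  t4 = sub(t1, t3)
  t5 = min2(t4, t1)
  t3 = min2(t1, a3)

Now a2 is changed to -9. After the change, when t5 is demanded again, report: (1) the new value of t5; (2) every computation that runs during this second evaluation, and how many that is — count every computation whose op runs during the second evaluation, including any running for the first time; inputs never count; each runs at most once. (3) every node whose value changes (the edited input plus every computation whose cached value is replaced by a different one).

New value of t5: 81.
Computations that run: t1, t3, t4, t5 — 4 in total.
Values that change: a2, t1, t4, t5.

First evaluation (everything demanded from the output):
  t1 = mul(-4, -4) = 16
  t3 = min2(16, -5) = -5
  t4 = sub(16, -5) = 21
  t5 = min2(21, 16) = 16

Propagation after the edit:
  t1: runs — a2 -4->-9; a2 -4->-9; result 81.
  t3: runs — t1 16->81; result -5 (same value as before).
  t4: runs — t1 16->81; result 86.
  t5: runs — t4 21->86; t1 16->81; result 81.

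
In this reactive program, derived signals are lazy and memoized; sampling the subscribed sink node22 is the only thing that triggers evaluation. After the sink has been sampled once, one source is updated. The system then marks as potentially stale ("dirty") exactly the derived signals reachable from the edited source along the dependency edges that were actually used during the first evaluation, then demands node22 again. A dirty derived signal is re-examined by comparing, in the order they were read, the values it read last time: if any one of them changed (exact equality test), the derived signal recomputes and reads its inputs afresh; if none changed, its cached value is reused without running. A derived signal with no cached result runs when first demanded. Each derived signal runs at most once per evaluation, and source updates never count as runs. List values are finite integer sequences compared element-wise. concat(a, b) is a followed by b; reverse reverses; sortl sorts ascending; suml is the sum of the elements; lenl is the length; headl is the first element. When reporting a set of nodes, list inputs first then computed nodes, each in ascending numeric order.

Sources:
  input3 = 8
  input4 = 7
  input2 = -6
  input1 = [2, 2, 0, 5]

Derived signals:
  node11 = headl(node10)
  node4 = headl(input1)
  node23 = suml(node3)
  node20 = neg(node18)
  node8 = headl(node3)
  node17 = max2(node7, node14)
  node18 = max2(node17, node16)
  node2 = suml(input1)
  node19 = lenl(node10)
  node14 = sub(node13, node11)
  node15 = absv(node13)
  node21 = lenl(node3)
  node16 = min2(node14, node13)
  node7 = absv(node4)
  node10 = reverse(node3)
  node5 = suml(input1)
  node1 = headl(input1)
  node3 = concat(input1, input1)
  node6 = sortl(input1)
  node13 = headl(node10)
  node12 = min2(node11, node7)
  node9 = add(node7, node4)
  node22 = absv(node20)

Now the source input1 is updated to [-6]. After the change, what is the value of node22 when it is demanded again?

First demand of the output computes:
  node3 = concat([2, 2, 0, 5], [2, 2, 0, 5]) = [2, 2, 0, 5, 2, 2, 0, 5]
  node4 = headl([2, 2, 0, 5]) = 2
  node7 = absv(2) = 2
  node10 = reverse([2, 2, 0, 5, 2, 2, 0, 5]) = [5, 0, 2, 2, 5, 0, 2, 2]
  node11 = headl([5, 0, 2, 2, 5, 0, 2, 2]) = 5
  node13 = headl([5, 0, 2, 2, 5, 0, 2, 2]) = 5
  node14 = sub(5, 5) = 0
  node16 = min2(0, 5) = 0
  node17 = max2(2, 0) = 2
  node18 = max2(2, 0) = 2
  node20 = neg(2) = -2
  node22 = absv(-2) = 2

After the edit, cleaning proceeds:
  node3: a read changed (input1 [2, 2, 0, 5]->[-6]; input1 [2, 2, 0, 5]->[-6]) — executes, giving [-6, -6].
  node4: a read changed (input1 [2, 2, 0, 5]->[-6]) — executes, giving -6.
  node7: a read changed (node4 2->-6) — executes, giving 6.
  node10: a read changed (node3 [2, 2, 0, 5, 2, 2, 0, 5]->[-6, -6]) — executes, giving [-6, -6].
  node11: a read changed (node10 [5, 0, 2, 2, 5, 0, 2, 2]->[-6, -6]) — executes, giving -6.
  node13: a read changed (node10 [5, 0, 2, 2, 5, 0, 2, 2]->[-6, -6]) — executes, giving -6.
  node14: a read changed (node13 5->-6; node11 5->-6) — executes, giving 0 — identical to its old value.
  node16: a read changed (node13 5->-6) — executes, giving -6.
  node17: a read changed (node7 2->6) — executes, giving 6.
  node18: a read changed (node17 2->6; node16 0->-6) — executes, giving 6.
  node20: a read changed (node18 2->6) — executes, giving -6.
  node22: a read changed (node20 -2->-6) — executes, giving 6.

Demanding node22 again yields 6.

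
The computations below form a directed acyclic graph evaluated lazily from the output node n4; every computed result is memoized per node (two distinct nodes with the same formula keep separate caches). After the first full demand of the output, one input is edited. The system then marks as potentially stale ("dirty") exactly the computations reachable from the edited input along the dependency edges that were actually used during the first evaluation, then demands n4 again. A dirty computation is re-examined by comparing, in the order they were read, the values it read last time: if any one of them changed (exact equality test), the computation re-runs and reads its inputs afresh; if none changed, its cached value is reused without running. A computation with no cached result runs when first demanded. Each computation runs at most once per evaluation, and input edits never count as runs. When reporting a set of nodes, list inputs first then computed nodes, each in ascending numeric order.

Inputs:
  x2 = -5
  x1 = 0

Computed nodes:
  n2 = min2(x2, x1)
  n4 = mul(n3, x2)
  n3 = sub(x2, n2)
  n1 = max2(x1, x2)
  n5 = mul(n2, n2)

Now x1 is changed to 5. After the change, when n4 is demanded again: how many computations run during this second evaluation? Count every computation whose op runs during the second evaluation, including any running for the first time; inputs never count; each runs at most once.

1 computations run: n2.
Note the absorption at n2: it re-runs yet its value is the same, leaving the output's value untouched.

First demand of the output computes:
  n2 = min2(-5, 0) = -5
  n3 = sub(-5, -5) = 0
  n4 = mul(0, -5) = 0

After the edit, cleaning proceeds:
  n2: a read changed (x1 0->5) — executes, giving -5 — identical to its old value.
  n3: dirty, but its reads are unchanged (x2 unchanged, n2 unchanged); cached 0 stands.
  n4: dirty, but its reads are unchanged (n3 unchanged, x2 unchanged); cached 0 stands.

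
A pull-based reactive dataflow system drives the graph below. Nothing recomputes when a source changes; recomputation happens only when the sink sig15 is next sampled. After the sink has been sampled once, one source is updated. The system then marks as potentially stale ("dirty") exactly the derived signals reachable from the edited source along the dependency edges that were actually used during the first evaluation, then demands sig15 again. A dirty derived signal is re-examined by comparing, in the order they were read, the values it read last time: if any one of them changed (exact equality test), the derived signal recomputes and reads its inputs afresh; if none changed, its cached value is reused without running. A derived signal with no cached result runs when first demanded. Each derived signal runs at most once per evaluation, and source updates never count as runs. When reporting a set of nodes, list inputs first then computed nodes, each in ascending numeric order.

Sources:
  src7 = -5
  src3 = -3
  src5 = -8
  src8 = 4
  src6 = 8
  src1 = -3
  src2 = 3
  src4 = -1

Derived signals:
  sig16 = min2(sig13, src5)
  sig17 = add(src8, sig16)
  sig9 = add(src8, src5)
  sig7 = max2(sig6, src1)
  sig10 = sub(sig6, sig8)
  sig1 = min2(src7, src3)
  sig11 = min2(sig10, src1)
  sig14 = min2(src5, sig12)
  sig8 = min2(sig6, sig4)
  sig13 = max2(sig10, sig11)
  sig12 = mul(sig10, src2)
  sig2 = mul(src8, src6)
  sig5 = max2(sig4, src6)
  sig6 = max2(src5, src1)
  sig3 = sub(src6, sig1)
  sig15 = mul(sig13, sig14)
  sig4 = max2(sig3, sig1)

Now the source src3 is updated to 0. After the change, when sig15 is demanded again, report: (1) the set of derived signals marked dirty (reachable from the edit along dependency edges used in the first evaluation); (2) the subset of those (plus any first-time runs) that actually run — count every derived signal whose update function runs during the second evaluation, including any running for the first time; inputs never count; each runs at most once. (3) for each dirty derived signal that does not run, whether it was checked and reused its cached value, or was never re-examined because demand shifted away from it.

Marked dirty: sig1, sig3, sig4, sig8, sig10, sig11, sig12, sig13, sig14, sig15.
Derived signals that run: sig1 — 1 in total.
Checked but reused from cache: sig3, sig4, sig8, sig10, sig11, sig12, sig13, sig14, sig15.
Key observation: the change is absorbed at sig1 — it re-runs but produces the same value, and the output's value is unchanged.

First evaluation (everything demanded from the output):
  sig1 = min2(-5, -3) = -5
  sig3 = sub(8, -5) = 13
  sig4 = max2(13, -5) = 13
  sig6 = max2(-8, -3) = -3
  sig8 = min2(-3, 13) = -3
  sig10 = sub(-3, -3) = 0
  sig11 = min2(0, -3) = -3
  sig12 = mul(0, 3) = 0
  sig13 = max2(0, -3) = 0
  sig14 = min2(-8, 0) = -8
  sig15 = mul(0, -8) = 0

Propagation after the edit:
  sig1: runs — src3 -3->0; result -5 (same value as before).
  sig3: checked — values it read are unchanged (src6 unchanged, sig1 unchanged); reused cached 13 without running.
  sig4: checked — values it read are unchanged (sig3 unchanged, sig1 unchanged); reused cached 13 without running.
  sig8: checked — values it read are unchanged (sig6 unchanged, sig4 unchanged); reused cached -3 without running.
  sig10: checked — values it read are unchanged (sig6 unchanged, sig8 unchanged); reused cached 0 without running.
  sig11: checked — values it read are unchanged (sig10 unchanged, src1 unchanged); reused cached -3 without running.
  sig12: checked — values it read are unchanged (sig10 unchanged, src2 unchanged); reused cached 0 without running.
  sig13: checked — values it read are unchanged (sig10 unchanged, sig11 unchanged); reused cached 0 without running.
  sig14: checked — values it read are unchanged (src5 unchanged, sig12 unchanged); reused cached -8 without running.
  sig15: checked — values it read are unchanged (sig13 unchanged, sig14 unchanged); reused cached 0 without running.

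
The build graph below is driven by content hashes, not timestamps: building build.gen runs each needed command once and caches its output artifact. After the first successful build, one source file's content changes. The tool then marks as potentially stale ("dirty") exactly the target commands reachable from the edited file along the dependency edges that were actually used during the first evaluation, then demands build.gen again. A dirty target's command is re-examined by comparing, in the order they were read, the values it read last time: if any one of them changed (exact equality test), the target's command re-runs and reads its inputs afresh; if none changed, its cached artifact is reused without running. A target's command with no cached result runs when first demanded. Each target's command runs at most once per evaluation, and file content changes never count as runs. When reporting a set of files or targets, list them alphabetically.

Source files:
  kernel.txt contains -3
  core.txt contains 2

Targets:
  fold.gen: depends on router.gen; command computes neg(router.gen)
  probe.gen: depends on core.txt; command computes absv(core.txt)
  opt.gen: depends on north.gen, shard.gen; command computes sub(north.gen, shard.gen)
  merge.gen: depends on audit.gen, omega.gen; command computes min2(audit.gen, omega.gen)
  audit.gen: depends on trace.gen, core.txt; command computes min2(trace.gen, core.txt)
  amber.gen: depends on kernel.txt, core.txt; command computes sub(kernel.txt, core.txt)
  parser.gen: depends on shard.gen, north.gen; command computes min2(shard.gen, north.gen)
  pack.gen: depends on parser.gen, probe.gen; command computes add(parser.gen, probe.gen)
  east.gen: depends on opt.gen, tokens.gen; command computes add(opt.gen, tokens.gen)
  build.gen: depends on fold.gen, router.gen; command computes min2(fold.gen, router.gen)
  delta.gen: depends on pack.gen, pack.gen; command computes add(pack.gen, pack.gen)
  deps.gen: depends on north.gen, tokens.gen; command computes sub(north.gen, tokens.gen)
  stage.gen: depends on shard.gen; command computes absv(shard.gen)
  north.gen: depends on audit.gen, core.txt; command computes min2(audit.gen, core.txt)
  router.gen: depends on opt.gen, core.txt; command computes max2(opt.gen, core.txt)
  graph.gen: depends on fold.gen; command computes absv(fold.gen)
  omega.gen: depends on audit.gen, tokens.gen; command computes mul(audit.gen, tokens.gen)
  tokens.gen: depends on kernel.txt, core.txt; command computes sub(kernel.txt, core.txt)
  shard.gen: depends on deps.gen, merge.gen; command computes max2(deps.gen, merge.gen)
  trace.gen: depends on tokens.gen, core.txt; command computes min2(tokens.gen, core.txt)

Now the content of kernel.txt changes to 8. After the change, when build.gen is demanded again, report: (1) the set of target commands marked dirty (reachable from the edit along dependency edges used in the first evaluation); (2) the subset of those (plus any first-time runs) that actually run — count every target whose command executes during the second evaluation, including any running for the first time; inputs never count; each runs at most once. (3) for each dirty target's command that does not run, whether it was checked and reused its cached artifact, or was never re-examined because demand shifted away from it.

Initial pass — values computed on the first demand:
  tokens.gen = sub(-3, 2) = -5
  trace.gen = min2(-5, 2) = -5
  audit.gen = min2(-5, 2) = -5
  north.gen = min2(-5, 2) = -5
  deps.gen = sub(-5, -5) = 0
  omega.gen = mul(-5, -5) = 25
  merge.gen = min2(-5, 25) = -5
  shard.gen = max2(0, -5) = 0
  opt.gen = sub(-5, 0) = -5
  router.gen = max2(-5, 2) = 2
  fold.gen = neg(2) = -2
  build.gen = min2(-2, 2) = -2

Second demand — change propagation:
  tokens.gen: re-runs because kernel.txt -3->8; new result 6.
  trace.gen: re-runs because tokens.gen -5->6; new result 2.
  audit.gen: re-runs because trace.gen -5->2; new result 2.
  north.gen: re-runs because audit.gen -5->2; new result 2.
  deps.gen: re-runs because north.gen -5->2; tokens.gen -5->6; new result -4.
  omega.gen: re-runs because audit.gen -5->2; tokens.gen -5->6; new result 12.
  merge.gen: re-runs because audit.gen -5->2; omega.gen 25->12; new result 2.
  shard.gen: re-runs because deps.gen 0->-4; merge.gen -5->2; new result 2.
  opt.gen: re-runs because north.gen -5->2; shard.gen 0->2; new result 0.
  router.gen: re-runs because opt.gen -5->0; new result 2 (unchanged).
  fold.gen: re-examined; everything it read last time is the same (router.gen unchanged) — cache -2 kept, no run.
  build.gen: re-examined; everything it read last time is the same (fold.gen unchanged, router.gen unchanged) — cache -2 kept, no run.

The important point: router.gen recomputes to an identical value, and the output ends up unchanged.

Dirty set: audit.gen, build.gen, deps.gen, fold.gen, merge.gen, north.gen, omega.gen, opt.gen, router.gen, shard.gen, tokens.gen, trace.gen.
Run set: audit.gen, deps.gen, merge.gen, north.gen, omega.gen, opt.gen, router.gen, shard.gen, tokens.gen, trace.gen (10 run).
Re-examined without running (cache reused): build.gen, fold.gen.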